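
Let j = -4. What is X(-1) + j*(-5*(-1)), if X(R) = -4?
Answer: -24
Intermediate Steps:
X(-1) + j*(-5*(-1)) = -4 - (-20)*(-1) = -4 - 4*5 = -4 - 20 = -24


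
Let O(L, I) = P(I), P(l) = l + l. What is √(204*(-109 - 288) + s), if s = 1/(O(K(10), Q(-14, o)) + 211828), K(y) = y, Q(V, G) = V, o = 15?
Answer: I*√36330601289082/21180 ≈ 284.58*I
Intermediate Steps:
P(l) = 2*l
O(L, I) = 2*I
s = 1/211800 (s = 1/(2*(-14) + 211828) = 1/(-28 + 211828) = 1/211800 ≈ 4.7214e-6)
√(204*(-109 - 288) + s) = √(204*(-109 - 288) + 1/211800) = √(204*(-397) + 1/211800) = √(-80988 + 1/211800) = √(-17153258399/211800) = I*√36330601289082/21180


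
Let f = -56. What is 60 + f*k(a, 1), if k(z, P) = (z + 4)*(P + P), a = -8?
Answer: 508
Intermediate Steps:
k(z, P) = 2*P*(4 + z) (k(z, P) = (4 + z)*(2*P) = 2*P*(4 + z))
60 + f*k(a, 1) = 60 - 112*(4 - 8) = 60 - 112*(-4) = 60 - 56*(-8) = 60 + 448 = 508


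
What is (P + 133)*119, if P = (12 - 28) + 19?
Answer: 16184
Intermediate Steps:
P = 3 (P = -16 + 19 = 3)
(P + 133)*119 = (3 + 133)*119 = 136*119 = 16184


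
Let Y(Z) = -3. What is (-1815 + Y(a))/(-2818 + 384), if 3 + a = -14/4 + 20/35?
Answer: 909/1217 ≈ 0.74692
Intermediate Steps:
a = -83/14 (a = -3 + (-14/4 + 20/35) = -3 + (-14*¼ + 20*(1/35)) = -3 + (-7/2 + 4/7) = -3 - 41/14 = -83/14 ≈ -5.9286)
(-1815 + Y(a))/(-2818 + 384) = (-1815 - 3)/(-2818 + 384) = -1818/(-2434) = -1818*(-1/2434) = 909/1217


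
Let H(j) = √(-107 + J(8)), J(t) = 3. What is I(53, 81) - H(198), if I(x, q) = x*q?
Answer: 4293 - 2*I*√26 ≈ 4293.0 - 10.198*I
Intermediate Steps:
I(x, q) = q*x
H(j) = 2*I*√26 (H(j) = √(-107 + 3) = √(-104) = 2*I*√26)
I(53, 81) - H(198) = 81*53 - 2*I*√26 = 4293 - 2*I*√26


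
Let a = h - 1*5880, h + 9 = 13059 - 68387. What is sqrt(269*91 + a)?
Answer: 3*I*sqrt(4082) ≈ 191.67*I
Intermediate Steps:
h = -55337 (h = -9 + (13059 - 68387) = -9 - 55328 = -55337)
a = -61217 (a = -55337 - 1*5880 = -55337 - 5880 = -61217)
sqrt(269*91 + a) = sqrt(269*91 - 61217) = sqrt(24479 - 61217) = sqrt(-36738) = 3*I*sqrt(4082)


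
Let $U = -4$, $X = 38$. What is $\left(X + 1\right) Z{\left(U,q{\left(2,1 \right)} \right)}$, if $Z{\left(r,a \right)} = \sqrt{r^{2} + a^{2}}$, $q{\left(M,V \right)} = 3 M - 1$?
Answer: $39 \sqrt{41} \approx 249.72$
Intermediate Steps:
$q{\left(M,V \right)} = -1 + 3 M$
$Z{\left(r,a \right)} = \sqrt{a^{2} + r^{2}}$
$\left(X + 1\right) Z{\left(U,q{\left(2,1 \right)} \right)} = \left(38 + 1\right) \sqrt{\left(-1 + 3 \cdot 2\right)^{2} + \left(-4\right)^{2}} = 39 \sqrt{\left(-1 + 6\right)^{2} + 16} = 39 \sqrt{5^{2} + 16} = 39 \sqrt{25 + 16} = 39 \sqrt{41}$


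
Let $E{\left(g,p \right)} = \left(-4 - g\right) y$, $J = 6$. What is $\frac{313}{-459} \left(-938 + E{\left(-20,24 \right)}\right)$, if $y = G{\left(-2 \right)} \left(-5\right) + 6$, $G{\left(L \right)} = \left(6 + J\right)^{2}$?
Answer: $\frac{3869306}{459} \approx 8429.9$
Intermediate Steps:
$G{\left(L \right)} = 144$ ($G{\left(L \right)} = \left(6 + 6\right)^{2} = 12^{2} = 144$)
$y = -714$ ($y = 144 \left(-5\right) + 6 = -720 + 6 = -714$)
$E{\left(g,p \right)} = 2856 + 714 g$ ($E{\left(g,p \right)} = \left(-4 - g\right) \left(-714\right) = 2856 + 714 g$)
$\frac{313}{-459} \left(-938 + E{\left(-20,24 \right)}\right) = \frac{313}{-459} \left(-938 + \left(2856 + 714 \left(-20\right)\right)\right) = 313 \left(- \frac{1}{459}\right) \left(-938 + \left(2856 - 14280\right)\right) = - \frac{313 \left(-938 - 11424\right)}{459} = \left(- \frac{313}{459}\right) \left(-12362\right) = \frac{3869306}{459}$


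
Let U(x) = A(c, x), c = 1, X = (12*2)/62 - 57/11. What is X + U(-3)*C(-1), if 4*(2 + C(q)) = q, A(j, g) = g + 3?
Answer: -1635/341 ≈ -4.7947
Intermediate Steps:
X = -1635/341 (X = 24*(1/62) - 57*1/11 = 12/31 - 57/11 = -1635/341 ≈ -4.7947)
A(j, g) = 3 + g
U(x) = 3 + x
C(q) = -2 + q/4
X + U(-3)*C(-1) = -1635/341 + (3 - 3)*(-2 + (¼)*(-1)) = -1635/341 + 0*(-2 - ¼) = -1635/341 + 0*(-9/4) = -1635/341 + 0 = -1635/341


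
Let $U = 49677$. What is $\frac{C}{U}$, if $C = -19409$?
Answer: $- \frac{19409}{49677} \approx -0.3907$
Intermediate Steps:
$\frac{C}{U} = - \frac{19409}{49677}$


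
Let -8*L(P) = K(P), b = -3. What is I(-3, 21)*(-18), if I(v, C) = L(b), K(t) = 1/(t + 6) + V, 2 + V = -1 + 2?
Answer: -3/2 ≈ -1.5000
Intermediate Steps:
V = -1 (V = -2 + (-1 + 2) = -2 + 1 = -1)
K(t) = -1 + 1/(6 + t) (K(t) = 1/(t + 6) - 1 = 1/(6 + t) - 1 = -1 + 1/(6 + t))
L(P) = -(-5 - P)/(8*(6 + P))
I(v, C) = 1/12 (I(v, C) = (5 - 3)/(8*(6 - 3)) = (⅛)*2/3 = (⅛)*(⅓)*2 = 1/12)
I(-3, 21)*(-18) = (1/12)*(-18) = -3/2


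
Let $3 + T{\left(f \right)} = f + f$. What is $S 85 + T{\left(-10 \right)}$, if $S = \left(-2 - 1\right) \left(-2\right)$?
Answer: $487$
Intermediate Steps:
$T{\left(f \right)} = -3 + 2 f$ ($T{\left(f \right)} = -3 + \left(f + f\right) = -3 + 2 f$)
$S = 6$ ($S = \left(-3\right) \left(-2\right) = 6$)
$S 85 + T{\left(-10 \right)} = 6 \cdot 85 + \left(-3 + 2 \left(-10\right)\right) = 510 - 23 = 487$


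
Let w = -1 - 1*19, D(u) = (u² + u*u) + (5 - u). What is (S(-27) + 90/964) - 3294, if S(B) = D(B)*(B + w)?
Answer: -35342123/482 ≈ -73324.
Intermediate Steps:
D(u) = 5 - u + 2*u² (D(u) = (u² + u²) + (5 - u) = 2*u² + (5 - u) = 5 - u + 2*u²)
w = -20 (w = -1 - 19 = -20)
S(B) = (-20 + B)*(5 - B + 2*B²) (S(B) = (5 - B + 2*B²)*(B - 20) = (5 - B + 2*B²)*(-20 + B) = (-20 + B)*(5 - B + 2*B²))
(S(-27) + 90/964) - 3294 = ((-20 - 27)*(5 - 1*(-27) + 2*(-27)²) + 90/964) - 3294 = (-47*(5 + 27 + 2*729) + 90*(1/964)) - 3294 = (-47*(5 + 27 + 1458) + 45/482) - 3294 = (-47*1490 + 45/482) - 3294 = (-70030 + 45/482) - 3294 = -33754415/482 - 3294 = -35342123/482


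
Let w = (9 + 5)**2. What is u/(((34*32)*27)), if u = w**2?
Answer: 2401/1836 ≈ 1.3077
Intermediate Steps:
w = 196 (w = 14**2 = 196)
u = 38416 (u = 196**2 = 38416)
u/(((34*32)*27)) = 38416/(((34*32)*27)) = 38416/((1088*27)) = 38416/29376 = 38416*(1/29376) = 2401/1836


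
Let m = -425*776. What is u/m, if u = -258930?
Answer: 25893/32980 ≈ 0.78511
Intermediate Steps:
m = -329800
u/m = -258930/(-329800) = -258930*(-1/329800) = 25893/32980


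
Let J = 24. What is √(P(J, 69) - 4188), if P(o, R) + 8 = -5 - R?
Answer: I*√4270 ≈ 65.345*I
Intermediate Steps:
P(o, R) = -13 - R (P(o, R) = -8 + (-5 - R) = -13 - R)
√(P(J, 69) - 4188) = √((-13 - 1*69) - 4188) = √((-13 - 69) - 4188) = √(-82 - 4188) = √(-4270) = I*√4270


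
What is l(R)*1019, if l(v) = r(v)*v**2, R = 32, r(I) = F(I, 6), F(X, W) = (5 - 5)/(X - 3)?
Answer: 0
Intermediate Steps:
F(X, W) = 0 (F(X, W) = 0/(-3 + X) = 0)
r(I) = 0
l(v) = 0 (l(v) = 0*v**2 = 0)
l(R)*1019 = 0*1019 = 0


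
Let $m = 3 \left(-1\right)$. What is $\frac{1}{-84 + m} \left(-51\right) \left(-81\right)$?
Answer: $- \frac{1377}{29} \approx -47.483$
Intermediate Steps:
$m = -3$
$\frac{1}{-84 + m} \left(-51\right) \left(-81\right) = \frac{1}{-84 - 3} \left(-51\right) \left(-81\right) = \frac{1}{-87} \left(-51\right) \left(-81\right) = \left(- \frac{1}{87}\right) \left(-51\right) \left(-81\right) = \frac{17}{29} \left(-81\right) = - \frac{1377}{29}$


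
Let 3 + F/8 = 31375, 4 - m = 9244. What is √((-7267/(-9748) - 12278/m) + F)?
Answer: 2*√10145062762765095/402105 ≈ 500.98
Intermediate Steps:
m = -9240 (m = 4 - 1*9244 = 4 - 9244 = -9240)
F = 250976 (F = -24 + 8*31375 = -24 + 251000 = 250976)
√((-7267/(-9748) - 12278/m) + F) = √((-7267/(-9748) - 12278/(-9240)) + 250976) = √((-7267*(-1/9748) - 12278*(-1/9240)) + 250976) = √((7267/9748 + 877/660) + 250976) = √(834076/402105 + 250976) = √(100919538556/402105) = 2*√10145062762765095/402105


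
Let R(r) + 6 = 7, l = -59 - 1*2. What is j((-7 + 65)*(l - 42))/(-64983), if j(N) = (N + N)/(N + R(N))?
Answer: -11948/388143459 ≈ -3.0782e-5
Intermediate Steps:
l = -61 (l = -59 - 2 = -61)
R(r) = 1 (R(r) = -6 + 7 = 1)
j(N) = 2*N/(1 + N) (j(N) = (N + N)/(N + 1) = (2*N)/(1 + N) = 2*N/(1 + N))
j((-7 + 65)*(l - 42))/(-64983) = (2*((-7 + 65)*(-61 - 42))/(1 + (-7 + 65)*(-61 - 42)))/(-64983) = (2*(58*(-103))/(1 + 58*(-103)))*(-1/64983) = (2*(-5974)/(1 - 5974))*(-1/64983) = (2*(-5974)/(-5973))*(-1/64983) = (2*(-5974)*(-1/5973))*(-1/64983) = (11948/5973)*(-1/64983) = -11948/388143459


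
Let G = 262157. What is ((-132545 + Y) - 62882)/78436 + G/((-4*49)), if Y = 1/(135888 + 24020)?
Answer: -16807350738911/12542543888 ≈ -1340.0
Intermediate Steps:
Y = 1/159908 ≈ 6.2536e-6
((-132545 + Y) - 62882)/78436 + G/((-4*49)) = ((-132545 + 1/159908) - 62882)/78436 + 262157/((-4*49)) = (-21195005859/159908 - 62882)*(1/78436) + 262157/(-196) = -31250340715/159908*1/78436 + 262157*(-1/196) = -31250340715/12542543888 - 37451/28 = -16807350738911/12542543888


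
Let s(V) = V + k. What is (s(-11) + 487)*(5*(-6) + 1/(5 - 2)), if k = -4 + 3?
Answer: -42275/3 ≈ -14092.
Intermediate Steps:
k = -1
s(V) = -1 + V (s(V) = V - 1 = -1 + V)
(s(-11) + 487)*(5*(-6) + 1/(5 - 2)) = ((-1 - 11) + 487)*(5*(-6) + 1/(5 - 2)) = (-12 + 487)*(-30 + 1/3) = 475*(-30 + ⅓) = 475*(-89/3) = -42275/3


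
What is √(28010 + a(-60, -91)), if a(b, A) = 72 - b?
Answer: √28142 ≈ 167.76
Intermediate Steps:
√(28010 + a(-60, -91)) = √(28010 + (72 - 1*(-60))) = √(28010 + (72 + 60)) = √(28010 + 132) = √28142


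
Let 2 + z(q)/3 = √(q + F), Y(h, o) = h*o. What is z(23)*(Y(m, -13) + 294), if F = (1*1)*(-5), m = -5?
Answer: -2154 + 3231*√2 ≈ 2415.3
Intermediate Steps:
F = -5 (F = 1*(-5) = -5)
z(q) = -6 + 3*√(-5 + q) (z(q) = -6 + 3*√(q - 5) = -6 + 3*√(-5 + q))
z(23)*(Y(m, -13) + 294) = (-6 + 3*√(-5 + 23))*(-5*(-13) + 294) = (-6 + 3*√18)*(65 + 294) = (-6 + 3*(3*√2))*359 = (-6 + 9*√2)*359 = -2154 + 3231*√2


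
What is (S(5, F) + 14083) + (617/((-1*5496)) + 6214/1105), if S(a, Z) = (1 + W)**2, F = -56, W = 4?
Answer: 6593267923/467160 ≈ 14114.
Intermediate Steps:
S(a, Z) = 25 (S(a, Z) = (1 + 4)**2 = 5**2 = 25)
(S(5, F) + 14083) + (617/((-1*5496)) + 6214/1105) = (25 + 14083) + (617/((-1*5496)) + 6214/1105) = 14108 + (617/(-5496) + 6214*(1/1105)) = 14108 + (617*(-1/5496) + 478/85) = 14108 + (-617/5496 + 478/85) = 14108 + 2574643/467160 = 6593267923/467160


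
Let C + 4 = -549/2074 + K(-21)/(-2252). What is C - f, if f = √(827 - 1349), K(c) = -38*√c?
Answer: -145/34 - 3*I*√58 + 19*I*√21/1126 ≈ -4.2647 - 22.77*I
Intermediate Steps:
C = -145/34 + 19*I*√21/1126 (C = -4 + (-549/2074 - 38*I*√21/(-2252)) = -4 + (-549*1/2074 - 38*I*√21*(-1/2252)) = -4 + (-9/34 - 38*I*√21*(-1/2252)) = -4 + (-9/34 + 19*I*√21/1126) = -145/34 + 19*I*√21/1126 ≈ -4.2647 + 0.077326*I)
f = 3*I*√58 (f = √(-522) = 3*I*√58 ≈ 22.847*I)
C - f = (-145/34 + 19*I*√21/1126) - 3*I*√58 = -145/34 - 3*I*√58 + 19*I*√21/1126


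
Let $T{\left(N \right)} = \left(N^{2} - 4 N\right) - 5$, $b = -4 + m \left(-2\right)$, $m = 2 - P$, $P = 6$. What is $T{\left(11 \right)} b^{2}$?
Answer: $1152$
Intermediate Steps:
$m = -4$ ($m = 2 - 6 = -4$)
$b = 4$ ($b = -4 - -8 = -4 + 8 = 4$)
$T{\left(N \right)} = -5 + N^{2} - 4 N$
$T{\left(11 \right)} b^{2} = \left(-5 + 11^{2} - 44\right) 4^{2} = \left(-5 + 121 - 44\right) 16 = 72 \cdot 16 = 1152$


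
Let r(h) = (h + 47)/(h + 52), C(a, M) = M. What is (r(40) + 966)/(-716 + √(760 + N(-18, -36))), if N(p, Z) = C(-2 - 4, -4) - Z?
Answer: -15923661/11772872 - 266877*√22/23545744 ≈ -1.4057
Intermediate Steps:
N(p, Z) = -4 - Z
r(h) = (47 + h)/(52 + h)
(r(40) + 966)/(-716 + √(760 + N(-18, -36))) = ((47 + 40)/(52 + 40) + 966)/(-716 + √(760 + (-4 - 1*(-36)))) = (87/92 + 966)/(-716 + √(760 + (-4 + 36))) = ((1/92)*87 + 966)/(-716 + √(760 + 32)) = (87/92 + 966)/(-716 + √792) = 88959/(92*(-716 + 6*√22))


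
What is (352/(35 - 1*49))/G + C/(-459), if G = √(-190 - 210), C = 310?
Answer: -310/459 + 44*I/35 ≈ -0.67538 + 1.2571*I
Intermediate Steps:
G = 20*I (G = √(-400) = 20*I ≈ 20.0*I)
(352/(35 - 1*49))/G + C/(-459) = (352/(35 - 1*49))/((20*I)) + 310/(-459) = (352/(35 - 49))*(-I/20) + 310*(-1/459) = (352/(-14))*(-I/20) - 310/459 = (352*(-1/14))*(-I/20) - 310/459 = -(-44)*I/35 - 310/459 = 44*I/35 - 310/459 = -310/459 + 44*I/35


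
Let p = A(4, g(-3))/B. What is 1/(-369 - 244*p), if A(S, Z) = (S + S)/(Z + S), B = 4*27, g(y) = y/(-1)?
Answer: -189/70229 ≈ -0.0026912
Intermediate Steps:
g(y) = -y (g(y) = y*(-1) = -y)
B = 108
A(S, Z) = 2*S/(S + Z) (A(S, Z) = (2*S)/(S + Z) = 2*S/(S + Z))
p = 2/189 (p = (2*4/(4 - 1*(-3)))/108 = (2*4/(4 + 3))*(1/108) = (2*4/7)*(1/108) = (2*4*(⅐))*(1/108) = (8/7)*(1/108) = 2/189 ≈ 0.010582)
1/(-369 - 244*p) = 1/(-369 - 244*2/189) = 1/(-369 - 488/189) = 1/(-70229/189) = -189/70229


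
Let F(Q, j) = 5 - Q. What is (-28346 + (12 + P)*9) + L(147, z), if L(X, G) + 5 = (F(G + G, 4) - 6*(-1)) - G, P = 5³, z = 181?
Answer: -27650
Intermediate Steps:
P = 125
L(X, G) = 6 - 3*G (L(X, G) = -5 + (((5 - (G + G)) - 6*(-1)) - G) = -5 + (((5 - 2*G) + 6) - G) = -5 + ((11 - 2*G) - G) = -5 + (11 - 3*G) = 6 - 3*G)
(-28346 + (12 + P)*9) + L(147, z) = (-28346 + (12 + 125)*9) + (6 - 3*181) = (-28346 + 137*9) + (6 - 543) = (-28346 + 1233) - 537 = -27113 - 537 = -27650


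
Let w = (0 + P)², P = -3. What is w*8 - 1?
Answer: 71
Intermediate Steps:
w = 9 (w = (0 - 3)² = (-3)² = 9)
w*8 - 1 = 9*8 - 1 = 72 - 1 = 71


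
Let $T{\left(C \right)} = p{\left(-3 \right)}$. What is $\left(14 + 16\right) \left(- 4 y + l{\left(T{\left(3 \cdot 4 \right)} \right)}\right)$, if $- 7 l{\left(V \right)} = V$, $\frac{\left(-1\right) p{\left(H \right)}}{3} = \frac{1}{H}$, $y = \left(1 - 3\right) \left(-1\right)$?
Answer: $- \frac{1710}{7} \approx -244.29$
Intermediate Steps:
$y = 2$ ($y = \left(-2\right) \left(-1\right) = 2$)
$p{\left(H \right)} = - \frac{3}{H}$
$T{\left(C \right)} = 1$ ($T{\left(C \right)} = - \frac{3}{-3} = \left(-3\right) \left(- \frac{1}{3}\right) = 1$)
$l{\left(V \right)} = - \frac{V}{7}$
$\left(14 + 16\right) \left(- 4 y + l{\left(T{\left(3 \cdot 4 \right)} \right)}\right) = \left(14 + 16\right) \left(\left(-4\right) 2 - \frac{1}{7}\right) = 30 \left(-8 - \frac{1}{7}\right) = 30 \left(- \frac{57}{7}\right) = - \frac{1710}{7}$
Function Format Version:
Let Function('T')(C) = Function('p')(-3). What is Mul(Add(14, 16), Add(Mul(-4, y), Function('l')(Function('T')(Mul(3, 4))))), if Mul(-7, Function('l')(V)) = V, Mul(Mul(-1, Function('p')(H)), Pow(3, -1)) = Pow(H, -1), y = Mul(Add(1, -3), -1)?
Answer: Rational(-1710, 7) ≈ -244.29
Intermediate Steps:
y = 2 (y = Mul(-2, -1) = 2)
Function('p')(H) = Mul(-3, Pow(H, -1))
Function('T')(C) = 1 (Function('T')(C) = Mul(-3, Pow(-3, -1)) = Mul(-3, Rational(-1, 3)) = 1)
Function('l')(V) = Mul(Rational(-1, 7), V)
Mul(Add(14, 16), Add(Mul(-4, y), Function('l')(Function('T')(Mul(3, 4))))) = Mul(Add(14, 16), Add(Mul(-4, 2), Mul(Rational(-1, 7), 1))) = Mul(30, Add(-8, Rational(-1, 7))) = Mul(30, Rational(-57, 7)) = Rational(-1710, 7)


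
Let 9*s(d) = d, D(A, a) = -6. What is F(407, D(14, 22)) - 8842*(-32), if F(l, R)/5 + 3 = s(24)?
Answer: 848827/3 ≈ 2.8294e+5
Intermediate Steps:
s(d) = d/9
F(l, R) = -5/3 (F(l, R) = -15 + 5*((⅑)*24) = -15 + 5*(8/3) = -15 + 40/3 = -5/3)
F(407, D(14, 22)) - 8842*(-32) = -5/3 - 8842*(-32) = -5/3 - 1*(-282944) = -5/3 + 282944 = 848827/3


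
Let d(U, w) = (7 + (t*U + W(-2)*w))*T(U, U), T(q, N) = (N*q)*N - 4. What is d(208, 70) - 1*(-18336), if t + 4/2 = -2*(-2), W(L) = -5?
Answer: 656938620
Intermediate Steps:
T(q, N) = -4 + q*N² (T(q, N) = q*N² - 4 = -4 + q*N²)
t = 2 (t = -2 - 2*(-2) = -2 + 4 = 2)
d(U, w) = (-4 + U³)*(7 - 5*w + 2*U) (d(U, w) = (7 + (2*U - 5*w))*(-4 + U*U²) = (7 + (-5*w + 2*U))*(-4 + U³) = (7 - 5*w + 2*U)*(-4 + U³) = (-4 + U³)*(7 - 5*w + 2*U))
d(208, 70) - 1*(-18336) = (-4 + 208³)*(7 - 5*70 + 2*208) - 1*(-18336) = (-4 + 8998912)*(7 - 350 + 416) + 18336 = 8998908*73 + 18336 = 656920284 + 18336 = 656938620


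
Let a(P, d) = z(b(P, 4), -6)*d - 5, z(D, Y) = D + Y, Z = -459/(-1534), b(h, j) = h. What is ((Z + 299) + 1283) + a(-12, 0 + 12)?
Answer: 2088233/1534 ≈ 1361.3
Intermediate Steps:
Z = 459/1534 (Z = -459*(-1)/1534 = -1*(-459/1534) = 459/1534 ≈ 0.29922)
a(P, d) = -5 + d*(-6 + P) (a(P, d) = (P - 6)*d - 5 = (-6 + P)*d - 5 = d*(-6 + P) - 5 = -5 + d*(-6 + P))
((Z + 299) + 1283) + a(-12, 0 + 12) = ((459/1534 + 299) + 1283) + (-5 + (0 + 12)*(-6 - 12)) = (459125/1534 + 1283) + (-5 + 12*(-18)) = 2427247/1534 + (-5 - 216) = 2427247/1534 - 221 = 2088233/1534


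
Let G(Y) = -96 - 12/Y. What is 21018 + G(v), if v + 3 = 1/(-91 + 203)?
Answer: 7010214/335 ≈ 20926.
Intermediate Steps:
v = -335/112 (v = -3 + 1/(-91 + 203) = -3 + 1/112 = -335/112 ≈ -2.9911)
G(Y) = -96 - 12/Y
21018 + G(v) = 21018 + (-96 - 12/(-335/112)) = 21018 + (-96 - 12*(-112/335)) = 21018 + (-96 + 1344/335) = 21018 - 30816/335 = 7010214/335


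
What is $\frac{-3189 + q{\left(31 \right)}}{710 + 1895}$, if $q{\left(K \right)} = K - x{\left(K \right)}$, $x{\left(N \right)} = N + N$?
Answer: $- \frac{644}{521} \approx -1.2361$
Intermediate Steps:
$x{\left(N \right)} = 2 N$
$q{\left(K \right)} = - K$ ($q{\left(K \right)} = K - 2 K = - K$)
$\frac{-3189 + q{\left(31 \right)}}{710 + 1895} = \frac{-3189 - 31}{710 + 1895} = \frac{-3189 - 31}{2605} = \left(-3220\right) \frac{1}{2605} = - \frac{644}{521}$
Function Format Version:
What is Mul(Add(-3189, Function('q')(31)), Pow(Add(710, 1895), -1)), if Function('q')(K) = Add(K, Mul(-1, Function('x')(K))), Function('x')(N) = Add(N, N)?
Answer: Rational(-644, 521) ≈ -1.2361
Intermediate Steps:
Function('x')(N) = Mul(2, N)
Function('q')(K) = Mul(-1, K) (Function('q')(K) = Add(K, Mul(-1, Mul(2, K))) = Add(K, Mul(-2, K)) = Mul(-1, K))
Mul(Add(-3189, Function('q')(31)), Pow(Add(710, 1895), -1)) = Mul(Add(-3189, Mul(-1, 31)), Pow(Add(710, 1895), -1)) = Mul(Add(-3189, -31), Pow(2605, -1)) = Mul(-3220, Rational(1, 2605)) = Rational(-644, 521)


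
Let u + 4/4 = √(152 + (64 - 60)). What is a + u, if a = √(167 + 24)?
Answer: -1 + √191 + 2*√39 ≈ 25.310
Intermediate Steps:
u = -1 + 2*√39 (u = -1 + √(152 + (64 - 60)) = -1 + √(152 + 4) = -1 + √156 = -1 + 2*√39 ≈ 11.490)
a = √191 ≈ 13.820
a + u = √191 + (-1 + 2*√39) = -1 + √191 + 2*√39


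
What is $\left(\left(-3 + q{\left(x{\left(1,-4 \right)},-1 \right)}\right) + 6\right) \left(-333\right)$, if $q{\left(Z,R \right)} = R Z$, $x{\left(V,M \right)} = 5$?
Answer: $666$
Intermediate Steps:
$\left(\left(-3 + q{\left(x{\left(1,-4 \right)},-1 \right)}\right) + 6\right) \left(-333\right) = \left(\left(-3 - 5\right) + 6\right) \left(-333\right) = \left(-8 + 6\right) \left(-333\right) = \left(-2\right) \left(-333\right) = 666$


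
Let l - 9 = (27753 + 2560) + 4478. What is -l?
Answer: -34800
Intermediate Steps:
l = 34800 (l = 9 + ((27753 + 2560) + 4478) = 9 + (30313 + 4478) = 9 + 34791 = 34800)
-l = -1*34800 = -34800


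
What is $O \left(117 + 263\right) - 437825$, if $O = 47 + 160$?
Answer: $-359165$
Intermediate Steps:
$O = 207$
$O \left(117 + 263\right) - 437825 = 207 \left(117 + 263\right) - 437825 = 207 \cdot 380 - 437825 = 78660 - 437825 = -359165$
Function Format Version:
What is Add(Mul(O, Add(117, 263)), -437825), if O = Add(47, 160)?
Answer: -359165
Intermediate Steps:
O = 207
Add(Mul(O, Add(117, 263)), -437825) = Add(Mul(207, Add(117, 263)), -437825) = Add(Mul(207, 380), -437825) = Add(78660, -437825) = -359165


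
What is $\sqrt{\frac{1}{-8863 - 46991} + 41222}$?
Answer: $\frac{\sqrt{14288778720922}}{18618} \approx 203.03$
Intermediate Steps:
$\sqrt{\frac{1}{-8863 - 46991} + 41222} = \sqrt{\frac{1}{-55854} + 41222} = \sqrt{- \frac{1}{55854} + 41222} = \sqrt{\frac{2302413587}{55854}} = \frac{\sqrt{14288778720922}}{18618}$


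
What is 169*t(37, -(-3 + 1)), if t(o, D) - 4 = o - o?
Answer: 676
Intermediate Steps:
t(o, D) = 4 (t(o, D) = 4 + (o - o) = 4 + 0 = 4)
169*t(37, -(-3 + 1)) = 169*4 = 676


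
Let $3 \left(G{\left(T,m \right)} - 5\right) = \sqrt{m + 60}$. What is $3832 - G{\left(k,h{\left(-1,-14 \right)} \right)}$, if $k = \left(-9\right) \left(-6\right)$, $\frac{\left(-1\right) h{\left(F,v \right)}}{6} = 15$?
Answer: $3827 - \frac{i \sqrt{30}}{3} \approx 3827.0 - 1.8257 i$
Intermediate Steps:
$h{\left(F,v \right)} = -90$ ($h{\left(F,v \right)} = \left(-6\right) 15 = -90$)
$k = 54$
$G{\left(T,m \right)} = 5 + \frac{\sqrt{60 + m}}{3}$ ($G{\left(T,m \right)} = 5 + \frac{\sqrt{m + 60}}{3} = 5 + \frac{\sqrt{60 + m}}{3}$)
$3832 - G{\left(k,h{\left(-1,-14 \right)} \right)} = 3832 - \left(5 + \frac{\sqrt{60 - 90}}{3}\right) = 3832 - \left(5 + \frac{\sqrt{-30}}{3}\right) = 3832 - \left(5 + \frac{i \sqrt{30}}{3}\right) = 3827 - \frac{i \sqrt{30}}{3}$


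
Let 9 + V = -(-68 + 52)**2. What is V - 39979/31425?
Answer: -8367604/31425 ≈ -266.27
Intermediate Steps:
V = -265 (V = -9 - (-68 + 52)**2 = -9 - 1*(-16)**2 = -9 - 1*256 = -9 - 256 = -265)
V - 39979/31425 = -265 - 39979/31425 = -8367604/31425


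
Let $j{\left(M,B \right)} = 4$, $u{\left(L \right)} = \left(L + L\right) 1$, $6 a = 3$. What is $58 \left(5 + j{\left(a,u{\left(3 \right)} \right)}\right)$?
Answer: $522$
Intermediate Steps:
$a = \frac{1}{2}$ ($a = \frac{1}{6} \cdot 3 = \frac{1}{2} \approx 0.5$)
$u{\left(L \right)} = 2 L$ ($u{\left(L \right)} = 2 L 1 = 2 L$)
$58 \left(5 + j{\left(a,u{\left(3 \right)} \right)}\right) = 58 \left(5 + 4\right) = 58 \cdot 9 = 522$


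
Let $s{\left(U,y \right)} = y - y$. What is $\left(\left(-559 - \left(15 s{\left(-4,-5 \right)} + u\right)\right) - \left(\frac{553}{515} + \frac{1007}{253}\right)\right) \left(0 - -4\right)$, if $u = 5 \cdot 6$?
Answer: $- \frac{309609076}{130295} \approx -2376.2$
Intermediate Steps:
$s{\left(U,y \right)} = 0$
$u = 30$
$\left(\left(-559 - \left(15 s{\left(-4,-5 \right)} + u\right)\right) - \left(\frac{553}{515} + \frac{1007}{253}\right)\right) \left(0 - -4\right) = \left(\left(-559 - \left(15 \cdot 0 + 30\right)\right) - \left(\frac{553}{515} + \frac{1007}{253}\right)\right) \left(0 - -4\right) = \left(\left(-559 - \left(0 + 30\right)\right) - \frac{658514}{130295}\right) \left(0 + 4\right) = \left(\left(-559 - 30\right) - \frac{658514}{130295}\right) 4 = \left(-589 - \frac{658514}{130295}\right) 4 = \left(- \frac{77402269}{130295}\right) 4 = - \frac{309609076}{130295}$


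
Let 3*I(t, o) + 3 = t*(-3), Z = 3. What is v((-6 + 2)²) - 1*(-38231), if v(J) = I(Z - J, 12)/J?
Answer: 152927/4 ≈ 38232.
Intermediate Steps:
I(t, o) = -1 - t (I(t, o) = -1 + (t*(-3))/3 = -1 + (-3*t)/3 = -1 - t)
v(J) = (-4 + J)/J (v(J) = (-1 - (3 - J))/J = (-1 + (-3 + J))/J = (-4 + J)/J)
v((-6 + 2)²) - 1*(-38231) = (-4 + (-6 + 2)²)/((-6 + 2)²) - 1*(-38231) = (-4 + (-4)²)/((-4)²) + 38231 = (-4 + 16)/16 + 38231 = (1/16)*12 + 38231 = ¾ + 38231 = 152927/4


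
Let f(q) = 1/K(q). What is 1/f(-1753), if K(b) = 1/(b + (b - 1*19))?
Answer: -1/3525 ≈ -0.00028369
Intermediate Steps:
K(b) = 1/(-19 + 2*b) (K(b) = 1/(b + (b - 19)) = 1/(b + (-19 + b)) = 1/(-19 + 2*b))
f(q) = -19 + 2*q (f(q) = 1/(1/(-19 + 2*q)) = -19 + 2*q)
1/f(-1753) = 1/(-19 + 2*(-1753)) = 1/(-19 - 3506) = 1/(-3525) = -1/3525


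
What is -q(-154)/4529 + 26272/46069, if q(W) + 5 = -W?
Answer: 112121607/208646501 ≈ 0.53738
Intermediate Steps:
q(W) = -5 - W
-q(-154)/4529 + 26272/46069 = -(-5 - 1*(-154))/4529 + 26272/46069 = -(-5 + 154)*(1/4529) + 26272*(1/46069) = -1*149*(1/4529) + 26272/46069 = -149*1/4529 + 26272/46069 = -149/4529 + 26272/46069 = 112121607/208646501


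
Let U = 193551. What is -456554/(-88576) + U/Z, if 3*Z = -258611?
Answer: 33318983183/11453363968 ≈ 2.9091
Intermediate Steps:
Z = -258611/3 (Z = (1/3)*(-258611) = -258611/3 ≈ -86204.)
-456554/(-88576) + U/Z = -456554/(-88576) + 193551/(-258611/3) = -456554*(-1/88576) + 193551*(-3/258611) = 228277/44288 - 580653/258611 = 33318983183/11453363968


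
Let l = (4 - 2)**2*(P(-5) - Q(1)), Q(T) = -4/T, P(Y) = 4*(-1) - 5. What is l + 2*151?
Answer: 282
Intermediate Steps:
P(Y) = -9 (P(Y) = -4 - 5 = -9)
l = -20 (l = (4 - 2)**2*(-9 - (-4)/1) = 2**2*(-9 - (-4)) = 4*(-9 - 1*(-4)) = 4*(-9 + 4) = 4*(-5) = -20)
l + 2*151 = -20 + 2*151 = -20 + 302 = 282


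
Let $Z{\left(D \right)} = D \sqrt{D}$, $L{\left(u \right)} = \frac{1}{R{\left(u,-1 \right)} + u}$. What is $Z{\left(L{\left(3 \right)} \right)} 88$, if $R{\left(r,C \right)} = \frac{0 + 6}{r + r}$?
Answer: $11$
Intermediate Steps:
$R{\left(r,C \right)} = \frac{3}{r}$ ($R{\left(r,C \right)} = \frac{6}{2 r} = 6 \frac{1}{2 r} = \frac{3}{r}$)
$L{\left(u \right)} = \frac{1}{u + \frac{3}{u}}$ ($L{\left(u \right)} = \frac{1}{\frac{3}{u} + u} = \frac{1}{u + \frac{3}{u}}$)
$Z{\left(D \right)} = D^{\frac{3}{2}}$
$Z{\left(L{\left(3 \right)} \right)} 88 = \left(\frac{3}{3 + 3^{2}}\right)^{\frac{3}{2}} \cdot 88 = \left(\frac{3}{3 + 9}\right)^{\frac{3}{2}} \cdot 88 = \left(\frac{3}{12}\right)^{\frac{3}{2}} \cdot 88 = \left(3 \cdot \frac{1}{12}\right)^{\frac{3}{2}} \cdot 88 = \left(\frac{1}{4}\right)^{\frac{3}{2}} \cdot 88 = \frac{1}{8} \cdot 88 = 11$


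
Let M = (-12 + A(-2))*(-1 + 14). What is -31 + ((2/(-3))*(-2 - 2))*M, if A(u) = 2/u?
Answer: -1445/3 ≈ -481.67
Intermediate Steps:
M = -169 (M = (-12 + 2/(-2))*(-1 + 14) = (-12 + 2*(-½))*13 = (-12 - 1)*13 = -13*13 = -169)
-31 + ((2/(-3))*(-2 - 2))*M = -31 + ((2/(-3))*(-2 - 2))*(-169) = -31 + ((2*(-⅓))*(-4))*(-169) = -31 - ⅔*(-4)*(-169) = -31 + (8/3)*(-169) = -31 - 1352/3 = -1445/3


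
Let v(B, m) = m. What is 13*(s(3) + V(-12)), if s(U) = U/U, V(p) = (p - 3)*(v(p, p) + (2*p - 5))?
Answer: 8008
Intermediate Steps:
V(p) = (-5 + 3*p)*(-3 + p) (V(p) = (p - 3)*(p + (2*p - 5)) = (-3 + p)*(p + (-5 + 2*p)) = (-3 + p)*(-5 + 3*p) = (-5 + 3*p)*(-3 + p))
s(U) = 1
13*(s(3) + V(-12)) = 13*(1 + (15 - 14*(-12) + 3*(-12)²)) = 13*(1 + (15 + 168 + 3*144)) = 13*(1 + (15 + 168 + 432)) = 13*(1 + 615) = 13*616 = 8008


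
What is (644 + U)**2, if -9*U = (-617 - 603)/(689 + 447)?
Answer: 2710530884161/6533136 ≈ 4.1489e+5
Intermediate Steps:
U = 305/2556 (U = -(-617 - 603)/(9*(689 + 447)) = -(-1220)/(9*1136) = -1/9*(-305/284) = 305/2556 ≈ 0.11933)
(644 + U)**2 = (644 + 305/2556)**2 = (1646369/2556)**2 = 2710530884161/6533136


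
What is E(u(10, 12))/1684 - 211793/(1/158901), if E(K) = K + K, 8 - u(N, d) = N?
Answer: -14168384306554/421 ≈ -3.3654e+10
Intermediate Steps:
u(N, d) = 8 - N
E(K) = 2*K
E(u(10, 12))/1684 - 211793/(1/158901) = (2*(8 - 1*10))/1684 - 211793/(1/158901) = (2*(8 - 10))*(1/1684) - 211793/1/158901 = (2*(-2))*(1/1684) - 211793*158901 = -4*1/1684 - 33654119493 = -1/421 - 33654119493 = -14168384306554/421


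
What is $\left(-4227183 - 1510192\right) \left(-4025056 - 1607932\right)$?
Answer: $32318564526500$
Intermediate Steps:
$\left(-4227183 - 1510192\right) \left(-4025056 - 1607932\right) = \left(-5737375\right) \left(-5632988\right) = 32318564526500$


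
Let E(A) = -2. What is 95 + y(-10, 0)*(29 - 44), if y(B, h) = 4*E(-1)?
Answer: 215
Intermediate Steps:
y(B, h) = -8 (y(B, h) = 4*(-2) = -8)
95 + y(-10, 0)*(29 - 44) = 95 - 8*(29 - 44) = 95 - 8*(-15) = 95 + 120 = 215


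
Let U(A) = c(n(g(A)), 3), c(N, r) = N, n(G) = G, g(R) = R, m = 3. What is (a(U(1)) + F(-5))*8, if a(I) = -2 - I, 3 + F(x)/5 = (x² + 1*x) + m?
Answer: 776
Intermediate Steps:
F(x) = 5*x + 5*x² (F(x) = -15 + 5*((x² + 1*x) + 3) = -15 + 5*((x² + x) + 3) = -15 + 5*((x + x²) + 3) = -15 + 5*(3 + x + x²) = -15 + (15 + 5*x + 5*x²) = 5*x + 5*x²)
U(A) = A
(a(U(1)) + F(-5))*8 = ((-2 - 1*1) + 5*(-5)*(1 - 5))*8 = ((-2 - 1) + 5*(-5)*(-4))*8 = (-3 + 100)*8 = 97*8 = 776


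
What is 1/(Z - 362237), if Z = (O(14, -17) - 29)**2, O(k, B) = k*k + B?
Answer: -1/339737 ≈ -2.9435e-6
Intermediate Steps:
O(k, B) = B + k**2 (O(k, B) = k**2 + B = B + k**2)
Z = 22500 (Z = ((-17 + 14**2) - 29)**2 = ((-17 + 196) - 29)**2 = (179 - 29)**2 = 150**2 = 22500)
1/(Z - 362237) = 1/(22500 - 362237) = 1/(-339737) = -1/339737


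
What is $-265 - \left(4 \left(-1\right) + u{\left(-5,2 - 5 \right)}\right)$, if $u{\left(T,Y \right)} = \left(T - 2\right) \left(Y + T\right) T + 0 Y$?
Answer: $19$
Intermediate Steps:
$u{\left(T,Y \right)} = T \left(-2 + T\right) \left(T + Y\right)$ ($u{\left(T,Y \right)} = \left(-2 + T\right) \left(T + Y\right) T + 0 = T \left(-2 + T\right) \left(T + Y\right) + 0 = T \left(-2 + T\right) \left(T + Y\right)$)
$-265 - \left(4 \left(-1\right) + u{\left(-5,2 - 5 \right)}\right) = -265 - \left(4 \left(-1\right) - 5 \left(\left(-5\right)^{2} - -10 - 2 \left(2 - 5\right) - 5 \left(2 - 5\right)\right)\right) = -265 - \left(-4 - 5 \left(25 + 10 - 2 \left(2 - 5\right) - 5 \left(2 - 5\right)\right)\right) = -265 - \left(-4 - 5 \left(25 + 10 - -6 - -15\right)\right) = -265 - \left(-4 - 5 \left(25 + 10 + 6 + 15\right)\right) = -265 - \left(-4 - 280\right) = -265 - -284 = -265 + 284 = 19$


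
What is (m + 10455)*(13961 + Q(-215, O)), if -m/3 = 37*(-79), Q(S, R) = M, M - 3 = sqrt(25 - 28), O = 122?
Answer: 268443936 + 19224*I*sqrt(3) ≈ 2.6844e+8 + 33297.0*I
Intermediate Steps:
M = 3 + I*sqrt(3) (M = 3 + sqrt(25 - 28) = 3 + sqrt(-3) = 3 + I*sqrt(3) ≈ 3.0 + 1.732*I)
Q(S, R) = 3 + I*sqrt(3)
m = 8769 (m = -111*(-79) = -3*(-2923) = 8769)
(m + 10455)*(13961 + Q(-215, O)) = (8769 + 10455)*(13961 + (3 + I*sqrt(3))) = 19224*(13964 + I*sqrt(3)) = 268443936 + 19224*I*sqrt(3)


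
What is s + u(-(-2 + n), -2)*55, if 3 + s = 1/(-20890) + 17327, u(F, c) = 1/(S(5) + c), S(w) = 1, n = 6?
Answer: 360749409/20890 ≈ 17269.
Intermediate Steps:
u(F, c) = 1/(1 + c)
s = 361898359/20890 (s = -3 + (1/(-20890) + 17327) = -3 + (-1/20890 + 17327) = -3 + 361961029/20890 = 361898359/20890 ≈ 17324.)
s + u(-(-2 + n), -2)*55 = 361898359/20890 + 55/(1 - 2) = 361898359/20890 + 55/(-1) = 361898359/20890 - 1*55 = 361898359/20890 - 55 = 360749409/20890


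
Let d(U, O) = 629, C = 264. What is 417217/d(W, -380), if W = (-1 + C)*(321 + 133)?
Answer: 417217/629 ≈ 663.30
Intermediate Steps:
W = 119402 (W = (-1 + 264)*(321 + 133) = 263*454 = 119402)
417217/d(W, -380) = 417217/629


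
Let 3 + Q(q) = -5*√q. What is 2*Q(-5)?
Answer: -6 - 10*I*√5 ≈ -6.0 - 22.361*I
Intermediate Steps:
Q(q) = -3 - 5*√q
2*Q(-5) = 2*(-3 - 5*I*√5) = -6 - 10*I*√5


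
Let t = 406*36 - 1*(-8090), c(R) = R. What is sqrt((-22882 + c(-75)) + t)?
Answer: I*sqrt(251) ≈ 15.843*I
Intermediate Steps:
t = 22706 (t = 14616 + 8090 = 22706)
sqrt((-22882 + c(-75)) + t) = sqrt((-22882 - 75) + 22706) = sqrt(-22957 + 22706) = sqrt(-251) = I*sqrt(251)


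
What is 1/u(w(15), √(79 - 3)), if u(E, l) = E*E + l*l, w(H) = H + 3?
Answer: 1/400 ≈ 0.0025000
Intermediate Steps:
w(H) = 3 + H
u(E, l) = E² + l²
1/u(w(15), √(79 - 3)) = 1/((3 + 15)² + (√(79 - 3))²) = 1/(18² + (√76)²) = 1/(324 + (2*√19)²) = 1/(324 + 76) = 1/400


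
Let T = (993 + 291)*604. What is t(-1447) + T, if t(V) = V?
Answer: 774089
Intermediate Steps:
T = 775536 (T = 1284*604 = 775536)
t(-1447) + T = -1447 + 775536 = 774089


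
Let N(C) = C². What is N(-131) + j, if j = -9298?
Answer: 7863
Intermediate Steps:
N(-131) + j = (-131)² - 9298 = 17161 - 9298 = 7863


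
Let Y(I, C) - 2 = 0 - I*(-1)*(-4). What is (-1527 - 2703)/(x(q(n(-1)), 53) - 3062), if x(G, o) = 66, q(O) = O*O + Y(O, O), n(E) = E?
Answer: 2115/1498 ≈ 1.4119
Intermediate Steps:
Y(I, C) = 2 - 4*I (Y(I, C) = 2 + (0 - I*(-1)*(-4)) = 2 + (0 - (-I)*(-4)) = 2 + (0 - 4*I) = 2 - 4*I)
q(O) = 2 + O² - 4*O (q(O) = O*O + (2 - 4*O) = O² + (2 - 4*O) = 2 + O² - 4*O)
(-1527 - 2703)/(x(q(n(-1)), 53) - 3062) = (-1527 - 2703)/(66 - 3062) = -4230/(-2996) = -4230*(-1/2996) = 2115/1498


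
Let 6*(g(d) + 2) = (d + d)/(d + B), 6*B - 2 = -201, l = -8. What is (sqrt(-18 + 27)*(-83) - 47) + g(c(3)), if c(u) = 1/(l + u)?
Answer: -298296/1001 ≈ -298.00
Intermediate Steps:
B = -199/6 (B = 1/3 + (1/6)*(-201) = 1/3 - 67/2 = -199/6 ≈ -33.167)
c(u) = 1/(-8 + u)
g(d) = -2 + d/(3*(-199/6 + d)) (g(d) = -2 + ((d + d)/(d - 199/6))/6 = -2 + ((2*d)/(-199/6 + d))/6 = -2 + (2*d/(-199/6 + d))/6 = -2 + d/(3*(-199/6 + d)))
(sqrt(-18 + 27)*(-83) - 47) + g(c(3)) = (sqrt(-18 + 27)*(-83) - 47) + 2*(199 - 5/(-8 + 3))/(-199 + 6/(-8 + 3)) = (sqrt(9)*(-83) - 47) + 2*(199 - 5/(-5))/(-199 + 6/(-5)) = (3*(-83) - 47) + 2*(199 - 5*(-1/5))/(-199 + 6*(-1/5)) = (-249 - 47) + 2*(199 + 1)/(-199 - 6/5) = -296 + 2*200/(-1001/5) = -296 + 2*(-5/1001)*200 = -296 - 2000/1001 = -298296/1001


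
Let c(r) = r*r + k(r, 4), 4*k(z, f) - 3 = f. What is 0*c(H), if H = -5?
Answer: 0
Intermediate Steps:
k(z, f) = 3/4 + f/4
c(r) = 7/4 + r**2 (c(r) = r*r + (3/4 + (1/4)*4) = r**2 + (3/4 + 1) = r**2 + 7/4 = 7/4 + r**2)
0*c(H) = 0*(7/4 + (-5)**2) = 0*(7/4 + 25) = 0*(107/4) = 0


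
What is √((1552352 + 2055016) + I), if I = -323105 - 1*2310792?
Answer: √973471 ≈ 986.65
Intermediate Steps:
I = -2633897 (I = -323105 - 2310792 = -2633897)
√((1552352 + 2055016) + I) = √((1552352 + 2055016) - 2633897) = √(3607368 - 2633897) = √973471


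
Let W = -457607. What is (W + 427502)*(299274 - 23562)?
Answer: -8300309760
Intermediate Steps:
(W + 427502)*(299274 - 23562) = (-457607 + 427502)*(299274 - 23562) = -30105*275712 = -8300309760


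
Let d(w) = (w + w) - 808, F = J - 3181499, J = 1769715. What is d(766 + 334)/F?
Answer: -174/176473 ≈ -0.00098599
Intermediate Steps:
F = -1411784 (F = 1769715 - 3181499 = -1411784)
d(w) = -808 + 2*w (d(w) = 2*w - 808 = -808 + 2*w)
d(766 + 334)/F = (-808 + 2*(766 + 334))/(-1411784) = (-808 + 2*1100)*(-1/1411784) = (-808 + 2200)*(-1/1411784) = 1392*(-1/1411784) = -174/176473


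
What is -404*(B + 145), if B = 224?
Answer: -149076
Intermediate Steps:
-404*(B + 145) = -404*(224 + 145) = -404*369 = -149076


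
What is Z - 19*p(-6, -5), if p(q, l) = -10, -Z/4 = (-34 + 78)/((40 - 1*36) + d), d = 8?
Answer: 526/3 ≈ 175.33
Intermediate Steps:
Z = -44/3 (Z = -4*(-34 + 78)/((40 - 1*36) + 8) = -176/((40 - 36) + 8) = -176/(4 + 8) = -176/12 = -4*11/3 = -44/3 ≈ -14.667)
Z - 19*p(-6, -5) = -44/3 - 19*(-10) = -44/3 + 190 = 526/3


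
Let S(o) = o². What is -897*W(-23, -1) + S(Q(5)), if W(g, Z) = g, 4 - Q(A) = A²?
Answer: 21072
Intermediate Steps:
Q(A) = 4 - A²
-897*W(-23, -1) + S(Q(5)) = -897*(-23) + (4 - 1*5²)² = 20631 + (4 - 1*25)² = 20631 + (4 - 25)² = 20631 + (-21)² = 20631 + 441 = 21072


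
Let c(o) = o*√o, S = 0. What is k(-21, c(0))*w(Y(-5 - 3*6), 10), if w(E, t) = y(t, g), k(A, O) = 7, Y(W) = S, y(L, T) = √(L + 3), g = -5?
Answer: 7*√13 ≈ 25.239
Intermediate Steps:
y(L, T) = √(3 + L)
Y(W) = 0
c(o) = o^(3/2)
w(E, t) = √(3 + t)
k(-21, c(0))*w(Y(-5 - 3*6), 10) = 7*√(3 + 10) = 7*√13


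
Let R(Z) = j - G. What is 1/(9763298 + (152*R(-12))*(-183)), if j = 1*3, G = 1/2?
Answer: 1/9693758 ≈ 1.0316e-7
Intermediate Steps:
G = 1/2 ≈ 0.50000
j = 3
R(Z) = 5/2 (R(Z) = 3 - 1*1/2 = 3 - 1/2 = 5/2)
1/(9763298 + (152*R(-12))*(-183)) = 1/(9763298 + (152*(5/2))*(-183)) = 1/(9763298 + 380*(-183)) = 1/(9763298 - 69540) = 1/9693758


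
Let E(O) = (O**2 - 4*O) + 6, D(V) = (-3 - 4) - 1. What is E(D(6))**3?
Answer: 1061208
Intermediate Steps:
D(V) = -8 (D(V) = -7 - 1 = -8)
E(O) = 6 + O**2 - 4*O
E(D(6))**3 = (6 + (-8)**2 - 4*(-8))**3 = (6 + 64 + 32)**3 = 102**3 = 1061208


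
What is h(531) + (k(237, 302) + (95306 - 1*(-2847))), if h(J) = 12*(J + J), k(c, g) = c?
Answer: 111134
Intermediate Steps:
h(J) = 24*J (h(J) = 12*(2*J) = 24*J)
h(531) + (k(237, 302) + (95306 - 1*(-2847))) = 24*531 + (237 + (95306 - 1*(-2847))) = 12744 + (237 + (95306 + 2847)) = 12744 + (237 + 98153) = 12744 + 98390 = 111134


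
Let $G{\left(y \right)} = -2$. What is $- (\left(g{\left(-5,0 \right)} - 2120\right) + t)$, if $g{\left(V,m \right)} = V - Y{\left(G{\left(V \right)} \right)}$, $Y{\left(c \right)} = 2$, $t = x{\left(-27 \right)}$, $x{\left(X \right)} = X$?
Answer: $2154$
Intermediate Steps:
$t = -27$
$g{\left(V,m \right)} = -2 + V$ ($g{\left(V,m \right)} = V - 2 = -2 + V$)
$- (\left(g{\left(-5,0 \right)} - 2120\right) + t) = - (\left(\left(-2 - 5\right) - 2120\right) - 27) = - (\left(-7 - 2120\right) - 27) = - (-2127 - 27) = \left(-1\right) \left(-2154\right) = 2154$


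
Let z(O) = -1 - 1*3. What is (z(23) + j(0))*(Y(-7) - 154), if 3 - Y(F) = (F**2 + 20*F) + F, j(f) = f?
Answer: 212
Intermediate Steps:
Y(F) = 3 - F**2 - 21*F (Y(F) = 3 - ((F**2 + 20*F) + F) = 3 - (F**2 + 21*F) = 3 + (-F**2 - 21*F) = 3 - F**2 - 21*F)
z(O) = -4 (z(O) = -1 - 3 = -4)
(z(23) + j(0))*(Y(-7) - 154) = (-4 + 0)*((3 - 1*(-7)**2 - 21*(-7)) - 154) = -4*((3 - 1*49 + 147) - 154) = -4*((3 - 49 + 147) - 154) = -4*(101 - 154) = -4*(-53) = 212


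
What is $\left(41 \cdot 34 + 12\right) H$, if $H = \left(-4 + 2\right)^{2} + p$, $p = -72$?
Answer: $-95608$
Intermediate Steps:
$H = -68$ ($H = \left(-4 + 2\right)^{2} - 72 = \left(-2\right)^{2} - 72 = 4 - 72 = -68$)
$\left(41 \cdot 34 + 12\right) H = \left(41 \cdot 34 + 12\right) \left(-68\right) = \left(1394 + 12\right) \left(-68\right) = 1406 \left(-68\right) = -95608$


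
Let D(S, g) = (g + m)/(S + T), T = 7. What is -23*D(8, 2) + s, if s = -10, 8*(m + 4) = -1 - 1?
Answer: -131/20 ≈ -6.5500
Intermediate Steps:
m = -17/4 (m = -4 + (-1 - 1)/8 = -4 + (⅛)*(-2) = -4 - ¼ = -17/4 ≈ -4.2500)
D(S, g) = (-17/4 + g)/(7 + S) (D(S, g) = (g - 17/4)/(S + 7) = (-17/4 + g)/(7 + S))
-23*D(8, 2) + s = -23*(-17/4 + 2)/(7 + 8) - 10 = -23*(-9)/(15*4) - 10 = -23*(-3/20) - 10 = 69/20 - 10 = -131/20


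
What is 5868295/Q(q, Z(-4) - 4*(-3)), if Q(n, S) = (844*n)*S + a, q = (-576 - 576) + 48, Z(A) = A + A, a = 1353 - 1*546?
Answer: -202355/128493 ≈ -1.5748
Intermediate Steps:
a = 807 (a = 1353 - 546 = 807)
Z(A) = 2*A
q = -1104 (q = -1152 + 48 = -1104)
Q(n, S) = 807 + 844*S*n (Q(n, S) = (844*n)*S + 807 = 844*S*n + 807 = 807 + 844*S*n)
5868295/Q(q, Z(-4) - 4*(-3)) = 5868295/(807 + 844*(2*(-4) - 4*(-3))*(-1104)) = 5868295/(807 + 844*(-8 + 12)*(-1104)) = 5868295/(807 + 844*4*(-1104)) = 5868295/(807 - 3727104) = 5868295/(-3726297) = 5868295*(-1/3726297) = -202355/128493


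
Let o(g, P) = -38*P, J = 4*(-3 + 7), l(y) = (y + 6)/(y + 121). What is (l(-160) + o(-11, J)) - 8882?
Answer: -369956/39 ≈ -9486.0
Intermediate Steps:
l(y) = (6 + y)/(121 + y)
J = 16 (J = 4*4 = 16)
(l(-160) + o(-11, J)) - 8882 = ((6 - 160)/(121 - 160) - 38*16) - 8882 = (-154/(-39) - 608) - 8882 = (-1/39*(-154) - 608) - 8882 = (154/39 - 608) - 8882 = -23558/39 - 8882 = -369956/39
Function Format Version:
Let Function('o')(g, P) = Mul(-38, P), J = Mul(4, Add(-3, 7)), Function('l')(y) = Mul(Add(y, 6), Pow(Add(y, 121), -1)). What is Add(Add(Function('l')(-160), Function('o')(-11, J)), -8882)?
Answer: Rational(-369956, 39) ≈ -9486.0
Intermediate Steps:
Function('l')(y) = Mul(Pow(Add(121, y), -1), Add(6, y)) (Function('l')(y) = Mul(Add(6, y), Pow(Add(121, y), -1)) = Mul(Pow(Add(121, y), -1), Add(6, y)))
J = 16 (J = Mul(4, 4) = 16)
Add(Add(Function('l')(-160), Function('o')(-11, J)), -8882) = Add(Add(Mul(Pow(Add(121, -160), -1), Add(6, -160)), Mul(-38, 16)), -8882) = Add(Add(Mul(Pow(-39, -1), -154), -608), -8882) = Add(Add(Mul(Rational(-1, 39), -154), -608), -8882) = Add(Add(Rational(154, 39), -608), -8882) = Add(Rational(-23558, 39), -8882) = Rational(-369956, 39)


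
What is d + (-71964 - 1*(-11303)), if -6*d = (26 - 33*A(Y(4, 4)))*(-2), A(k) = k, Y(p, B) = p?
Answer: -182089/3 ≈ -60696.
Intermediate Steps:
d = -106/3 (d = -(26 - 33*4)*(-2)/6 = -(26 - 132)*(-2)/6 = -(-53)*(-2)/3 = -⅙*212 = -106/3 ≈ -35.333)
d + (-71964 - 1*(-11303)) = -106/3 + (-71964 - 1*(-11303)) = -106/3 + (-71964 + 11303) = -106/3 - 60661 = -182089/3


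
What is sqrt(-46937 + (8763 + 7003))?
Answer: I*sqrt(31171) ≈ 176.55*I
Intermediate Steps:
sqrt(-46937 + (8763 + 7003)) = sqrt(-46937 + 15766) = sqrt(-31171) = I*sqrt(31171)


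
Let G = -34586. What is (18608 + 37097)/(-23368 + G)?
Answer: -4285/4458 ≈ -0.96119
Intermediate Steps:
(18608 + 37097)/(-23368 + G) = (18608 + 37097)/(-23368 - 34586) = 55705/(-57954) = 55705*(-1/57954) = -4285/4458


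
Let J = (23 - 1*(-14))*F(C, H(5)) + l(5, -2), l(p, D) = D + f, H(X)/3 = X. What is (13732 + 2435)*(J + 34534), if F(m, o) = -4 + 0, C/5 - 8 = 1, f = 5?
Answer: 555966963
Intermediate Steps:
H(X) = 3*X
C = 45 (C = 40 + 5*1 = 40 + 5 = 45)
F(m, o) = -4
l(p, D) = 5 + D (l(p, D) = D + 5 = 5 + D)
J = -145 (J = (23 - 1*(-14))*(-4) + (5 - 2) = (23 + 14)*(-4) + 3 = 37*(-4) + 3 = -148 + 3 = -145)
(13732 + 2435)*(J + 34534) = (13732 + 2435)*(-145 + 34534) = 16167*34389 = 555966963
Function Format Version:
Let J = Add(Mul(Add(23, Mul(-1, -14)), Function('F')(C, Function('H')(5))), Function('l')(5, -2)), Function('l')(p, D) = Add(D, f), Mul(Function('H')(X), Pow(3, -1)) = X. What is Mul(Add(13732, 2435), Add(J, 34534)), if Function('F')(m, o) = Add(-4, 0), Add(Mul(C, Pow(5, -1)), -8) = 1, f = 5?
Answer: 555966963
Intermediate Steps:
Function('H')(X) = Mul(3, X)
C = 45 (C = Add(40, Mul(5, 1)) = Add(40, 5) = 45)
Function('F')(m, o) = -4
Function('l')(p, D) = Add(5, D) (Function('l')(p, D) = Add(D, 5) = Add(5, D))
J = -145 (J = Add(Mul(Add(23, Mul(-1, -14)), -4), Add(5, -2)) = Add(Mul(Add(23, 14), -4), 3) = Add(Mul(37, -4), 3) = Add(-148, 3) = -145)
Mul(Add(13732, 2435), Add(J, 34534)) = Mul(Add(13732, 2435), Add(-145, 34534)) = Mul(16167, 34389) = 555966963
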